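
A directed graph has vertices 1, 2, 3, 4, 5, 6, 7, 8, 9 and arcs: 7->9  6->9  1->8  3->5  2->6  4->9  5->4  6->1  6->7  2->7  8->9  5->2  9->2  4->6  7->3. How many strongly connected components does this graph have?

{1, 2, 3, 4, 5, 6, 7, 8, 9} are all mutually reachable — one SCC of size 9.
That gives 1 strongly connected component.

1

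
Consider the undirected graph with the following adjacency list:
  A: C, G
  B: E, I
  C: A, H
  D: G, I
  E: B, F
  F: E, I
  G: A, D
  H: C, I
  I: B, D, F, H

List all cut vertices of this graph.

I

Removing I increases the component count from 1 to 2, so I is a cut vertex.
By contrast removing B leaves 1 component; it is not a cut vertex. No other vertex is a cut vertex either.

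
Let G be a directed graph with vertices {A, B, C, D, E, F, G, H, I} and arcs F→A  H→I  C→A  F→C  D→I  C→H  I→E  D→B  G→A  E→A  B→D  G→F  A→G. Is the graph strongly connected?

No

There is no directed path from E to B, so the graph is not strongly connected.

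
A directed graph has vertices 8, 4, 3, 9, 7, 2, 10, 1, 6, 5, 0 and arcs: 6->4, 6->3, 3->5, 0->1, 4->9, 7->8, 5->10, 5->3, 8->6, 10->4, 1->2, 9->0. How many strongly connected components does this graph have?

10

{3, 5} are all mutually reachable — one SCC of size 2.
{6} is an SCC by itself.
{2} is an SCC by itself.
{1} is an SCC by itself.
{8} is an SCC by itself.
(and 5 more singleton SCCs)
That gives 10 strongly connected components.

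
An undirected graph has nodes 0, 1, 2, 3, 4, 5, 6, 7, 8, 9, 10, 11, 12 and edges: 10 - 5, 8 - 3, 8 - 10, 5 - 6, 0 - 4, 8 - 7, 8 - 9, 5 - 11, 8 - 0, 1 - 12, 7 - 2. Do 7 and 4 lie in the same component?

Yes

From 7 we can reach 0, 2, 3, 4, 5, 6, 7, 8, 9, 10, 11, which includes 4.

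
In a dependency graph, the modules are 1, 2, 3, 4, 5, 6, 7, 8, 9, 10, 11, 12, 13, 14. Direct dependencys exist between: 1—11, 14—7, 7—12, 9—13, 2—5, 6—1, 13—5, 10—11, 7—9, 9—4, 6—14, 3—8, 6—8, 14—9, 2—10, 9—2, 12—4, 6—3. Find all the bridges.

The edges on the cycle 6-3-8-6 are not bridges since each lies on that cycle.
Every edge lies on some cycle, so there are no bridges.

none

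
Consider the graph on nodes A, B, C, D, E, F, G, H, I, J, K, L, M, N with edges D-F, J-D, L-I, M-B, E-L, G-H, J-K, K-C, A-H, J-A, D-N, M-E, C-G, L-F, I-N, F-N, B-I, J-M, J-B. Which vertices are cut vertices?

Removing J increases the component count from 1 to 2, so J is a cut vertex.
By contrast removing N leaves 1 component; it is not a cut vertex. No other vertex is a cut vertex either.

J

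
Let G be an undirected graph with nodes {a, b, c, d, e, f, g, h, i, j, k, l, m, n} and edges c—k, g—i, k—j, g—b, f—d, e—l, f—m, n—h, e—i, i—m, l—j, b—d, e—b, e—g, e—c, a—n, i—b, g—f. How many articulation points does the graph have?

2

Removing e increases the component count from 2 to 3, so e is a cut vertex.
Removing n increases the component count from 2 to 3, so n is a cut vertex.
By contrast removing f leaves 2 components; it is not a cut vertex. No other vertex is a cut vertex either.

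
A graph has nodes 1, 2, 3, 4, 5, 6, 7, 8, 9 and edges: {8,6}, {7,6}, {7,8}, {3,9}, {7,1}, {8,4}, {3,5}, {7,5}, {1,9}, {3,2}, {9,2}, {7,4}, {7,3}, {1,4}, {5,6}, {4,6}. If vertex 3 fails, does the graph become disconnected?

No

Deleting 3 leaves 1 component (was 1) (its neighbors 2, 5, 7, 9 remain connected to each other), so 3 is not a cut vertex.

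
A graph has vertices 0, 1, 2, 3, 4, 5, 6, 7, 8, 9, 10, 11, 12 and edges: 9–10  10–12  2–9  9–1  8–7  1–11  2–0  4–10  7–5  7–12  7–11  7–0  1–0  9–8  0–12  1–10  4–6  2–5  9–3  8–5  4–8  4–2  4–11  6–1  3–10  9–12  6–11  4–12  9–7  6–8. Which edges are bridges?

The edges on the cycle 4-2-9-1-11-6-4 are not bridges since each lies on that cycle.
Every edge lies on some cycle, so there are no bridges.

none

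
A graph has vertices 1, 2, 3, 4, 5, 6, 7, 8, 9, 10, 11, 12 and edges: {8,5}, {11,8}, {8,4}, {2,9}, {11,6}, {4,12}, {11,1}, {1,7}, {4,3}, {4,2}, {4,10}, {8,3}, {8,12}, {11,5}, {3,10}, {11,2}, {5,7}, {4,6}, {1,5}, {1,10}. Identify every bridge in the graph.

2-9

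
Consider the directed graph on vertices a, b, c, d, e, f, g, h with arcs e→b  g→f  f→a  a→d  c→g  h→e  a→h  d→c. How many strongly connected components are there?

4

{a, c, d, f, g} are all mutually reachable — one SCC of size 5.
{e} is an SCC by itself.
{h} is an SCC by itself.
{b} is an SCC by itself.
That gives 4 strongly connected components.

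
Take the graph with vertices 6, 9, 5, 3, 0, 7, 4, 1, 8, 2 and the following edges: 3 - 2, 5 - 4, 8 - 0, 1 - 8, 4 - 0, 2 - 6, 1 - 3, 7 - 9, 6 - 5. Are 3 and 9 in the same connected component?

The component containing 3 is {0, 1, 2, 3, 4, 5, 6, 8}, and 9 is not in it.

No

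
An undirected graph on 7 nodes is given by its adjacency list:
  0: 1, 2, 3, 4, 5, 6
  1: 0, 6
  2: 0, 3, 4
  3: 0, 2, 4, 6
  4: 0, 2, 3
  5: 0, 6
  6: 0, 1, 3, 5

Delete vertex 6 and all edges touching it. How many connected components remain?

1

With 6 gone, the remaining components are: {0, 1, 2, 3, 4, 5}.
That is 1 component.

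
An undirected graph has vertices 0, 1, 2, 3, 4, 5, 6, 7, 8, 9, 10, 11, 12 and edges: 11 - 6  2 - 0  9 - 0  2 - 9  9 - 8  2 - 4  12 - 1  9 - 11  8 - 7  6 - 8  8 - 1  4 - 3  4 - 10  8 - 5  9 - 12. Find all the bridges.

10-4, 2-4, 3-4, 5-8, 7-8

The edges on the cycle 9-11-6-8-9 are not bridges since each lies on that cycle.
But removing 5 - 8 disconnects 5 from 8; removing 4 - 2 disconnects 4 from 2; removing 4 - 3 disconnects 4 from 3; removing 7 - 8 disconnects 7 from 8 — these are bridges.
In total 5 edges are bridges.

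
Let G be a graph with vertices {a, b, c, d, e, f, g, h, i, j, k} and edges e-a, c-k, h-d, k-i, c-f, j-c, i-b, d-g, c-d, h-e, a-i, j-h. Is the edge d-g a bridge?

Removing d-g leaves no path between d and g: the component count goes from 1 to 2. So it is a bridge.

Yes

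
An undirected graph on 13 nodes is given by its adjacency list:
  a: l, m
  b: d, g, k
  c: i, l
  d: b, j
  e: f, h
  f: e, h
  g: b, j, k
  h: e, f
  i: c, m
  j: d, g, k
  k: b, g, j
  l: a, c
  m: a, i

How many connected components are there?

Starting from e we can reach e, f, h. That is one component of size 3.
Starting from a we can reach a, c, i, l, m. That is one component of size 5.
Starting from b we can reach b, d, g, j, k. That is one component of size 5.
Total: 3 components.

3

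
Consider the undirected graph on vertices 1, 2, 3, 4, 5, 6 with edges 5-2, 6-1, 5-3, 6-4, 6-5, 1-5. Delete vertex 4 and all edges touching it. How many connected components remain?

1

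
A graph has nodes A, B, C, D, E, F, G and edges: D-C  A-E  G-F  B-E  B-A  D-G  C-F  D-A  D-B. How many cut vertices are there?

1

Removing D increases the component count from 1 to 2, so D is a cut vertex.
By contrast removing C leaves 1 component; it is not a cut vertex. No other vertex is a cut vertex either.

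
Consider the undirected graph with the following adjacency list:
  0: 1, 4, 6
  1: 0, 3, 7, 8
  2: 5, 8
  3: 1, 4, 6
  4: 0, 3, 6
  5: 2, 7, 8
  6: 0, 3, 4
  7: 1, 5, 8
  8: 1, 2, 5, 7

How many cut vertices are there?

Removing 1 increases the component count from 1 to 2, so 1 is a cut vertex.
By contrast removing 6 leaves 1 component; it is not a cut vertex. No other vertex is a cut vertex either.

1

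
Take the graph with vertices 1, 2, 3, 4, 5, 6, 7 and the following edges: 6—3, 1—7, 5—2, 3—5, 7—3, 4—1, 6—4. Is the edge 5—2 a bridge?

Removing 5—2 leaves no path between 5 and 2: the component count goes from 1 to 2. So it is a bridge.

Yes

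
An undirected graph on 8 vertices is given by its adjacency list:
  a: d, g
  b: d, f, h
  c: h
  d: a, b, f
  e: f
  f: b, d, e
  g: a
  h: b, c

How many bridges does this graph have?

5

The edges on the cycle b-d-f-b are not bridges since each lies on that cycle.
But removing f-e disconnects f from e; removing b-h disconnects b from h; removing a-g disconnects a from g; removing d-a disconnects d from a — these are bridges.
In total 5 edges are bridges.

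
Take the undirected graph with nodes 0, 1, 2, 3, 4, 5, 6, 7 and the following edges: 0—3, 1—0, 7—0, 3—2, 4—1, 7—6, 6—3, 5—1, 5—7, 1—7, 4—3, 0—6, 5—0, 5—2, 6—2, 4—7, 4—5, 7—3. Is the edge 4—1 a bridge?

No

After removing 4—1, the path 4-5-1 still connects them, so the edge is not a bridge.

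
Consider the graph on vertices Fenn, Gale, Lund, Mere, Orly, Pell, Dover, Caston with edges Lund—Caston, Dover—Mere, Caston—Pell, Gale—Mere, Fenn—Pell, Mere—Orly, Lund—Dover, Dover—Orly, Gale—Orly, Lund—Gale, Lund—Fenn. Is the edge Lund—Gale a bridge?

After removing Lund—Gale, the path Lund-Dover-Mere-Gale still connects them, so the edge is not a bridge.

No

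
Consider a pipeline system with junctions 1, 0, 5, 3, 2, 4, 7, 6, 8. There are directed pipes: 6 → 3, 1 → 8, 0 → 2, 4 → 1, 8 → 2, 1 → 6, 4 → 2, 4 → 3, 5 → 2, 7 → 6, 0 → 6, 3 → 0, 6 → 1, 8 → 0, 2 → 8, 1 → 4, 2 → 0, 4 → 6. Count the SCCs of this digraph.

{0, 1, 2, 3, 4, 6, 8} are all mutually reachable — one SCC of size 7.
{7} is an SCC by itself.
{5} is an SCC by itself.
That gives 3 strongly connected components.

3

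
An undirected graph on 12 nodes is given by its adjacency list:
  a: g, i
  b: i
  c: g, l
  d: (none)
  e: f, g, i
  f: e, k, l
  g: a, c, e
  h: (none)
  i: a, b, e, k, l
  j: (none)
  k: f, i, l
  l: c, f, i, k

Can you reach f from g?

Yes

From g we can reach a, b, c, e, f, g, i, k, l, which includes f.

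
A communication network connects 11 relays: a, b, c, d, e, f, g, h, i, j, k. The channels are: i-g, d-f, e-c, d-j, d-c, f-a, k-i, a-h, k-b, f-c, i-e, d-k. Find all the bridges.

a-f, a-h, b-k, d-j, g-i

The edges on the cycle d-k-i-e-c-f-d are not bridges since each lies on that cycle.
But removing h-a disconnects h from a; removing i-g disconnects i from g; removing j-d disconnects j from d; removing a-f disconnects a from f — these are bridges.
In total 5 edges are bridges.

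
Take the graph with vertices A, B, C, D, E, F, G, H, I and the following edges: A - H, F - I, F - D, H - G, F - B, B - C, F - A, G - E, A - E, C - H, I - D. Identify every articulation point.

F

Removing F increases the component count from 1 to 2, so F is a cut vertex.
By contrast removing E leaves 1 component; it is not a cut vertex. No other vertex is a cut vertex either.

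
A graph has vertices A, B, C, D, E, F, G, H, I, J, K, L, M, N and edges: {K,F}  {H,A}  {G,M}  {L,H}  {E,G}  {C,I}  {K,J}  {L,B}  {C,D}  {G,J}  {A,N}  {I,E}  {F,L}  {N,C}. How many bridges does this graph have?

The edges on the cycle K-F-L-H-A-N-C-I-E-G-J-K are not bridges since each lies on that cycle.
But removing D-C disconnects D from C; removing G-M disconnects G from M; removing L-B disconnects L from B — these are bridges.
That makes 3 bridges.

3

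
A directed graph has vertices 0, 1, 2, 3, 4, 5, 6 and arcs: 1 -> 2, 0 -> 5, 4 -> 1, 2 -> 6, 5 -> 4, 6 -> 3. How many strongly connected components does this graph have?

7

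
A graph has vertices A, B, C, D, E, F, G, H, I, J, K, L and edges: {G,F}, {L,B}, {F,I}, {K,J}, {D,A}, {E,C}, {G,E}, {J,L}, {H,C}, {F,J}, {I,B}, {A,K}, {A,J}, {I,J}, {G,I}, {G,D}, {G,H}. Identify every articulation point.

Removing G increases the component count from 1 to 2, so G is a cut vertex.
By contrast removing D leaves 1 component; it is not a cut vertex. No other vertex is a cut vertex either.

G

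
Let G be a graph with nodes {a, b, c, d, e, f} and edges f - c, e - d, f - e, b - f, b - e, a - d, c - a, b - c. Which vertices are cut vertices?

none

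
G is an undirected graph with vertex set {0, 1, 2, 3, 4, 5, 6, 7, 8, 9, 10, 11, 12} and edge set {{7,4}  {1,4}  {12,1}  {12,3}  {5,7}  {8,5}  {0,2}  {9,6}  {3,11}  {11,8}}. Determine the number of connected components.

10 is isolated — a component by itself.
Starting from 0 we can reach 0, 2. That is one component of size 2.
Starting from 6 we can reach 6, 9. That is one component of size 2.
Starting from 1 we can reach 1, 3, 4, 5, 7, 8, 11, 12. That is one component of size 8.
Total: 4 components.

4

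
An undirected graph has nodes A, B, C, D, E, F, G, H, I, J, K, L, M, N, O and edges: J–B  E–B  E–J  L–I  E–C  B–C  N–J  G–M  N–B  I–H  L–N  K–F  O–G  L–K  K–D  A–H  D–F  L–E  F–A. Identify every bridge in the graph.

The edges on the cycle N-J-B-N are not bridges since each lies on that cycle.
But removing G–M disconnects G from M; removing O–G disconnects O from G — these are bridges.

G-M, G-O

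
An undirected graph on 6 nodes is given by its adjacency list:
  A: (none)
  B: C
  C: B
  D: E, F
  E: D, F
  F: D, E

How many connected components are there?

3

A is isolated — a component by itself.
Starting from B we can reach B, C. That is one component of size 2.
Starting from D we can reach D, E, F. That is one component of size 3.
Total: 3 components.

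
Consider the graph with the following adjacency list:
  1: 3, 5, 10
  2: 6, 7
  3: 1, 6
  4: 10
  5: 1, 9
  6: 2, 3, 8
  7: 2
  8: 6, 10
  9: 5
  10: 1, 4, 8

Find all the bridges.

1-5, 10-4, 2-6, 2-7, 5-9

The edges on the cycle 10-1-3-6-8-10 are not bridges since each lies on that cycle.
But removing 6-2 disconnects 6 from 2; removing 7-2 disconnects 7 from 2; removing 1-5 disconnects 1 from 5; removing 5-9 disconnects 5 from 9 — these are bridges.
In total 5 edges are bridges.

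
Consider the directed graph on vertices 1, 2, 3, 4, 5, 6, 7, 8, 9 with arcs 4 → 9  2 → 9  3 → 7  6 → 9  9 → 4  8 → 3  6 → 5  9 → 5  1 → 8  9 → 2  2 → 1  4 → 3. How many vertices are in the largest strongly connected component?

3

{2, 4, 9} are all mutually reachable — one SCC of size 3.
{5} is an SCC by itself.
{7} is an SCC by itself.
{8} is an SCC by itself.
{3} is an SCC by itself.
(and 2 more singleton SCCs)
The largest has 3 vertices.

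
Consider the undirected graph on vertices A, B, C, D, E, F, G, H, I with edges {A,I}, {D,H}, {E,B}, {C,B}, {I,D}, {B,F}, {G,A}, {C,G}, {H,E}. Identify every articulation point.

B

Removing B increases the component count from 1 to 2, so B is a cut vertex.
By contrast removing G leaves 1 component; it is not a cut vertex. No other vertex is a cut vertex either.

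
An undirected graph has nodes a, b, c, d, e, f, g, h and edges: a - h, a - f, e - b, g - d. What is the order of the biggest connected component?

3

c is isolated — a component by itself.
Starting from d we can reach d, g. That is one component of size 2.
Starting from b we can reach b, e. That is one component of size 2.
Starting from a we can reach a, f, h. That is one component of size 3.
The largest has 3 vertices.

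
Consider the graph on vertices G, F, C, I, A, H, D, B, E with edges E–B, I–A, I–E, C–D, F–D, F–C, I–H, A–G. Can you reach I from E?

Yes

From E we can reach A, B, E, G, H, I, which includes I.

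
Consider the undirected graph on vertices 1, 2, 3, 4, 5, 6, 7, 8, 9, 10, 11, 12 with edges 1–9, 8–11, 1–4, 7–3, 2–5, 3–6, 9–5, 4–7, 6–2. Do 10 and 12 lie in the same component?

The component containing 10 is {10}, and 12 is not in it.

No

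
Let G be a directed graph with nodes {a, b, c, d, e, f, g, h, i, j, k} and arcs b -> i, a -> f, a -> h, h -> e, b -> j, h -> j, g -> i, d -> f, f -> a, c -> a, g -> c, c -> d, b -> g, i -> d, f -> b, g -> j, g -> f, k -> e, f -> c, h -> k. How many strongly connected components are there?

{a, b, c, d, f, g, i} are all mutually reachable — one SCC of size 7.
{h} is an SCC by itself.
{j} is an SCC by itself.
{e} is an SCC by itself.
{k} is an SCC by itself.
That gives 5 strongly connected components.

5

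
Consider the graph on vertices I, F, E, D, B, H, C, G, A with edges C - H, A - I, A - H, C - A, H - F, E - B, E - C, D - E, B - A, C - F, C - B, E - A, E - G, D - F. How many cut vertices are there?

Removing A increases the component count from 1 to 2, so A is a cut vertex.
Removing E increases the component count from 1 to 2, so E is a cut vertex.
By contrast removing G leaves 1 component; it is not a cut vertex. No other vertex is a cut vertex either.

2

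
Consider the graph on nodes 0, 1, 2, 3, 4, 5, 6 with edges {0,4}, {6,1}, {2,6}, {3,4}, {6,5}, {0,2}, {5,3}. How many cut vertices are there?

Removing 6 increases the component count from 1 to 2, so 6 is a cut vertex.
By contrast removing 0 leaves 1 component; it is not a cut vertex. No other vertex is a cut vertex either.

1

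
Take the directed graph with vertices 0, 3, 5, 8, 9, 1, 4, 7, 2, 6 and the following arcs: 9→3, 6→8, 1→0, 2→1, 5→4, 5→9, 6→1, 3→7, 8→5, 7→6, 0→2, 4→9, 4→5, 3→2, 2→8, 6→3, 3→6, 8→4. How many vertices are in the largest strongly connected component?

10

{0, 1, 2, 3, 4, 5, 6, 7, 8, 9} are all mutually reachable — one SCC of size 10.
The largest has 10 vertices.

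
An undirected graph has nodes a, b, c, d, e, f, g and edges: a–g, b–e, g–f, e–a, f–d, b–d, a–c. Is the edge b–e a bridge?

After removing b–e, the path b-d-f-g-a-e still connects them, so the edge is not a bridge.

No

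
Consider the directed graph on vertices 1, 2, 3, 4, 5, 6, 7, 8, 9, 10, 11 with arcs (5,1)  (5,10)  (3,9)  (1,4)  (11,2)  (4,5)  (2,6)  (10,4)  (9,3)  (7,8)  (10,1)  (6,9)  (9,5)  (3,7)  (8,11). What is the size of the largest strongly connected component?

{2, 3, 6, 7, 8, 9, 11} are all mutually reachable — one SCC of size 7.
{1, 4, 5, 10} are all mutually reachable — one SCC of size 4.
The largest has 7 vertices.

7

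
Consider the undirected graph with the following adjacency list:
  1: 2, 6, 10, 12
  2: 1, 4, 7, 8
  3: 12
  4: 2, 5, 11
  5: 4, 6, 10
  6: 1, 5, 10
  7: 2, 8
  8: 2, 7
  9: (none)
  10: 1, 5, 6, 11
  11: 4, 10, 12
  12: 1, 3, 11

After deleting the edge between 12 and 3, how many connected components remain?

3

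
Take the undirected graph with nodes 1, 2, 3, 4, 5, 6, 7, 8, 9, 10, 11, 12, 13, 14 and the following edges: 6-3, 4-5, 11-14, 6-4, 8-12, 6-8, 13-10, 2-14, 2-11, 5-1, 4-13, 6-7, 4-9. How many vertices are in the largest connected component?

11

Starting from 2 we can reach 2, 11, 14. That is one component of size 3.
Starting from 1 we can reach 1, 3, 4, 5, 6, 7, 8, 9, 10, 12, 13. That is one component of size 11.
The largest has 11 vertices.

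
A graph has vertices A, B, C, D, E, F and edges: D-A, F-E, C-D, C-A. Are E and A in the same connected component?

The component containing E is {E, F}, and A is not in it.

No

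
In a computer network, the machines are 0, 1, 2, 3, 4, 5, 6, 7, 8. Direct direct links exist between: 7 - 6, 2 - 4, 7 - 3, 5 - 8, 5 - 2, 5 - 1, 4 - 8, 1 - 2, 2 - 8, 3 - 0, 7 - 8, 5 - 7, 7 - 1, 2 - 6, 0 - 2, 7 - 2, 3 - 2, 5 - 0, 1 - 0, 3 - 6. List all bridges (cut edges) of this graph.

none

The edges on the cycle 5-7-3-0-5 are not bridges since each lies on that cycle.
Every edge lies on some cycle, so there are no bridges.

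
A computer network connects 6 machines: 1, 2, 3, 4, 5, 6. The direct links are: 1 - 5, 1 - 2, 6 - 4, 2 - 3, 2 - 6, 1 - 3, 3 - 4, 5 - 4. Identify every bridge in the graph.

The edges on the cycle 1-5-4-6-2-1 are not bridges since each lies on that cycle.
Every edge lies on some cycle, so there are no bridges.

none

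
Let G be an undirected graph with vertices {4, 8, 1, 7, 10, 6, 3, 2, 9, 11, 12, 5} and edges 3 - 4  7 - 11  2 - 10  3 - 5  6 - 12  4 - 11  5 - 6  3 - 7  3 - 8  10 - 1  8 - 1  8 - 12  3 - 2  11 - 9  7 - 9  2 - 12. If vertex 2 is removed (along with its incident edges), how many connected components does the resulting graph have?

With 2 gone, the remaining components are: {1, 3, 4, 5, 6, 7, 8, 9, 10, 11, 12}.
That is 1 component.

1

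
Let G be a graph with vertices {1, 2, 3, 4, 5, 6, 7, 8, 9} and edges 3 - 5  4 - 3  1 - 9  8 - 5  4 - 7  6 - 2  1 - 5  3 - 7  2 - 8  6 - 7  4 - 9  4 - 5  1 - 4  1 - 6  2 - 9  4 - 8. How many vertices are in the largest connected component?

Starting from 1 we can reach 1, 2, 3, 4, 5, 6, 7, 8, 9. That is one component of size 9.
The largest has 9 vertices.

9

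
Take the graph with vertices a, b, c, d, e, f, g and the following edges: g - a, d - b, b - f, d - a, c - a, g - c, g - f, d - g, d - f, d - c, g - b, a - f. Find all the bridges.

none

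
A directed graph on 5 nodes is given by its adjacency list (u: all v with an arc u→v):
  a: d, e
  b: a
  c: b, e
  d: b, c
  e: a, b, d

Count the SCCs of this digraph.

{a, b, c, d, e} are all mutually reachable — one SCC of size 5.
That gives 1 strongly connected component.

1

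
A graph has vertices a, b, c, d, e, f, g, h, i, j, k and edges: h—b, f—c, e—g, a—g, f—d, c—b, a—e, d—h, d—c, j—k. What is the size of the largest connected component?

i is isolated — a component by itself.
Starting from j we can reach j, k. That is one component of size 2.
Starting from a we can reach a, e, g. That is one component of size 3.
Starting from b we can reach b, c, d, f, h. That is one component of size 5.
The largest has 5 vertices.

5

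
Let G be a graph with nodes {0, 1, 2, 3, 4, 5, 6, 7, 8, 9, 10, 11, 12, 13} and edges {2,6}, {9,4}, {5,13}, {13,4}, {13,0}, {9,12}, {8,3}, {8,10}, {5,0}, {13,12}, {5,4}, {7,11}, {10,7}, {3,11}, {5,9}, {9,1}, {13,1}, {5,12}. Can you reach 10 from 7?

Yes

From 7 we can reach 3, 7, 8, 10, 11, which includes 10.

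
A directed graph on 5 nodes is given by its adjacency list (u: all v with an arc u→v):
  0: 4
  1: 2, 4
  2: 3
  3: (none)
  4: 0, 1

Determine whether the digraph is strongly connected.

No

There is no directed path from 3 to 4, so the graph is not strongly connected.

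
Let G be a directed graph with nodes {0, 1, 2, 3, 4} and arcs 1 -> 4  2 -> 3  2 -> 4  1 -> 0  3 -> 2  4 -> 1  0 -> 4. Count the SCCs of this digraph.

{0, 1, 4} are all mutually reachable — one SCC of size 3.
{2, 3} are all mutually reachable — one SCC of size 2.
That gives 2 strongly connected components.

2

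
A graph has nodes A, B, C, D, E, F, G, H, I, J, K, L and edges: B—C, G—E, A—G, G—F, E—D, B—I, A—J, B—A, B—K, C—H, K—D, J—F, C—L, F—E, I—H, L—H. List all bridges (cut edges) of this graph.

none

The edges on the cycle A-J-F-G-A are not bridges since each lies on that cycle.
Every edge lies on some cycle, so there are no bridges.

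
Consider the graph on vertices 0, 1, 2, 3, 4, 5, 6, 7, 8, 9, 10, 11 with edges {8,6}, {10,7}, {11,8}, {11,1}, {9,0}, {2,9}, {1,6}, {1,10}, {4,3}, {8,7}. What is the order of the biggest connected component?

6

5 is isolated — a component by itself.
Starting from 3 we can reach 3, 4. That is one component of size 2.
Starting from 0 we can reach 0, 2, 9. That is one component of size 3.
Starting from 1 we can reach 1, 6, 7, 8, 10, 11. That is one component of size 6.
The largest has 6 vertices.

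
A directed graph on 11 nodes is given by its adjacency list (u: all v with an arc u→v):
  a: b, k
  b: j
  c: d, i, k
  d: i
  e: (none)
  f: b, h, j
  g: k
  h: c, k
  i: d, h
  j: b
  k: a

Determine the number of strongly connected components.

6

{c, d, h, i} are all mutually reachable — one SCC of size 4.
{a, k} are all mutually reachable — one SCC of size 2.
{b, j} are all mutually reachable — one SCC of size 2.
{e} is an SCC by itself.
{f} is an SCC by itself.
(and 1 more singleton SCC)
That gives 6 strongly connected components.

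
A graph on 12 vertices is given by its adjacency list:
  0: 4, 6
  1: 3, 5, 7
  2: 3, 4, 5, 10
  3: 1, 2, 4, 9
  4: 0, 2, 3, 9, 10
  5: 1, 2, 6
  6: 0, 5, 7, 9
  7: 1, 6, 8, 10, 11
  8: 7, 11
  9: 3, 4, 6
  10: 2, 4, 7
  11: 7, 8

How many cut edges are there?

0

The edges on the cycle 7-11-8-7 are not bridges since each lies on that cycle.
Every edge lies on some cycle, so there are no bridges.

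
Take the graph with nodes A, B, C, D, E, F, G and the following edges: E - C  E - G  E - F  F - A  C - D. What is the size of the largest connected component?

B is isolated — a component by itself.
Starting from A we can reach A, C, D, E, F, G. That is one component of size 6.
The largest has 6 vertices.

6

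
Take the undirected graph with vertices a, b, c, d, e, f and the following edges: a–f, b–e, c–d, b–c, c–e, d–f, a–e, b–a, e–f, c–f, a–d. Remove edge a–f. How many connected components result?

a and f are still connected via a-e-f, so the component count stays at 1.

1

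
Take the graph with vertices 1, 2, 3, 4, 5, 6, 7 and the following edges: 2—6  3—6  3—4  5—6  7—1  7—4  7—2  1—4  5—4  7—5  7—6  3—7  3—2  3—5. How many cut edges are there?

0

The edges on the cycle 7-2-6-5-7 are not bridges since each lies on that cycle.
Every edge lies on some cycle, so there are no bridges.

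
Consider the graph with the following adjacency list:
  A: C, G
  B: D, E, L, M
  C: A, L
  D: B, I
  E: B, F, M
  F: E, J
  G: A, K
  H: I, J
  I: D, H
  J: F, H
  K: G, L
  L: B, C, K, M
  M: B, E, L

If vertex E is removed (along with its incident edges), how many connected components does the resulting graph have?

With E gone, the remaining components are: {A, B, C, D, F, G, H, I, J, K, L, M}.
That is 1 component.

1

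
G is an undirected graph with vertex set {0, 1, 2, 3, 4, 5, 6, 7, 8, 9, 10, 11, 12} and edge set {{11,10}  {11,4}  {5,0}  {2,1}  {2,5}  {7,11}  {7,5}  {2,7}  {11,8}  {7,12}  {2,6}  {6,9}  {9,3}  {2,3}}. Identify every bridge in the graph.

The edges on the cycle 2-7-5-2 are not bridges since each lies on that cycle.
But removing 11-4 disconnects 11 from 4; removing 12-7 disconnects 12 from 7; removing 0-5 disconnects 0 from 5; removing 8-11 disconnects 8 from 11 — these are bridges.
In total 7 edges are bridges.

0-5, 1-2, 10-11, 11-4, 11-7, 11-8, 12-7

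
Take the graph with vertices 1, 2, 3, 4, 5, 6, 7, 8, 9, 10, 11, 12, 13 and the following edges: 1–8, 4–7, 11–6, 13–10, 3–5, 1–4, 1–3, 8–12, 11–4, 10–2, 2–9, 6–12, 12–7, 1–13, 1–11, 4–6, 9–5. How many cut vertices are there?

Removing 1 increases the component count from 1 to 2, so 1 is a cut vertex.
By contrast removing 12 leaves 1 component; it is not a cut vertex. No other vertex is a cut vertex either.

1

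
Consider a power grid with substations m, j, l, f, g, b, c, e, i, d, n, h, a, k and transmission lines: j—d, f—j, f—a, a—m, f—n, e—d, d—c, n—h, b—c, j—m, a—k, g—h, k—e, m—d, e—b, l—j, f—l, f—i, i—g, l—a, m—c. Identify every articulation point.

f

Removing f increases the component count from 1 to 2, so f is a cut vertex.
By contrast removing g leaves 1 component; it is not a cut vertex. No other vertex is a cut vertex either.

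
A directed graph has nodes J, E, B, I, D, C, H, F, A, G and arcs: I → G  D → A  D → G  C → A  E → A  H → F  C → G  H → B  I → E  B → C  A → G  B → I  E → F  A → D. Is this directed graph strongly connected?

There is no directed path from I to H, so the graph is not strongly connected.

No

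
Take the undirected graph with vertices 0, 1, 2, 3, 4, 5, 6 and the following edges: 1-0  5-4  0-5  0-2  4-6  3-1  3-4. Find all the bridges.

0-2, 4-6

The edges on the cycle 3-1-0-5-4-3 are not bridges since each lies on that cycle.
But removing 4-6 disconnects 4 from 6; removing 0-2 disconnects 0 from 2 — these are bridges.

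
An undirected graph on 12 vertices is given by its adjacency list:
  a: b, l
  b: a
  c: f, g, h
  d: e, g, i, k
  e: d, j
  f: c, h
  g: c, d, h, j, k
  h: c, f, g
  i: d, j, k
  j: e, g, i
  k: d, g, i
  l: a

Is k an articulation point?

No

Deleting k leaves 2 components (was 2), so k is not a cut vertex.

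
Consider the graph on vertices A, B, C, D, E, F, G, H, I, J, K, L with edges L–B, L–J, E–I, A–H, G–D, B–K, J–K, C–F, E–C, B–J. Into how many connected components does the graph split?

Starting from A we can reach A, H. That is one component of size 2.
Starting from D we can reach D, G. That is one component of size 2.
Starting from C we can reach C, E, F, I. That is one component of size 4.
Starting from B we can reach B, J, K, L. That is one component of size 4.
Total: 4 components.

4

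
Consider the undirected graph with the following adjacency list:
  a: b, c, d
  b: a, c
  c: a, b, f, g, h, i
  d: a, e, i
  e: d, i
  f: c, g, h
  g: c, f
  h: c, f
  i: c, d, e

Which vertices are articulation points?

Removing c increases the component count from 1 to 2, so c is a cut vertex.
By contrast removing h leaves 1 component; it is not a cut vertex. No other vertex is a cut vertex either.

c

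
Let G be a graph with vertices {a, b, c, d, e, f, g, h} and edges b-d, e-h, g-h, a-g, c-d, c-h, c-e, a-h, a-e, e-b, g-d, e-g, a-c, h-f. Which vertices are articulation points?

Removing h increases the component count from 1 to 2, so h is a cut vertex.
By contrast removing e leaves 1 component; it is not a cut vertex. No other vertex is a cut vertex either.

h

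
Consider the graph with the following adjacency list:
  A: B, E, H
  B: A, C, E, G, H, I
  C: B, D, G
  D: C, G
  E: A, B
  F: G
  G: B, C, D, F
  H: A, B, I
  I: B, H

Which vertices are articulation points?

B, G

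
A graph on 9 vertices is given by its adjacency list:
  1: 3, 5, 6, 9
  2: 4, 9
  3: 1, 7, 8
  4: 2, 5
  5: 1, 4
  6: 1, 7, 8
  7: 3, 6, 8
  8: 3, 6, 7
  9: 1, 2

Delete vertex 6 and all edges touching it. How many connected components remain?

1

With 6 gone, the remaining components are: {1, 2, 3, 4, 5, 7, 8, 9}.
That is 1 component.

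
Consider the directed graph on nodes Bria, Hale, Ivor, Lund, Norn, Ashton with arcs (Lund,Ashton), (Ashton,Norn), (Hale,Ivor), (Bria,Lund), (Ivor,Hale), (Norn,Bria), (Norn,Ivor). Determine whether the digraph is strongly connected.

No

There is no directed path from Ivor to Ashton, so the graph is not strongly connected.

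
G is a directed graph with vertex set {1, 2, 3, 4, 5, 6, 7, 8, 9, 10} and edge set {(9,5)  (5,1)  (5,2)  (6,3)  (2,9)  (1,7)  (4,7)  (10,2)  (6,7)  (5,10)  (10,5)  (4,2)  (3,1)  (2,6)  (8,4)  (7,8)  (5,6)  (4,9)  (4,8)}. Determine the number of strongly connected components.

1

{1, 2, 3, 4, 5, 6, 7, 8, 9, 10} are all mutually reachable — one SCC of size 10.
That gives 1 strongly connected component.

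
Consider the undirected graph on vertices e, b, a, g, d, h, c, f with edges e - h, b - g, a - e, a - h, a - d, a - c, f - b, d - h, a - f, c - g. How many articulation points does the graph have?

Removing a increases the component count from 1 to 2, so a is a cut vertex.
By contrast removing e leaves 1 component; it is not a cut vertex. No other vertex is a cut vertex either.

1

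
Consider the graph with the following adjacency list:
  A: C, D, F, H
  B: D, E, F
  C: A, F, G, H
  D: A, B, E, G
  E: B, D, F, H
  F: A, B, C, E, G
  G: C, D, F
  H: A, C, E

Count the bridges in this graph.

The edges on the cycle C-F-A-C are not bridges since each lies on that cycle.
Every edge lies on some cycle, so there are no bridges.

0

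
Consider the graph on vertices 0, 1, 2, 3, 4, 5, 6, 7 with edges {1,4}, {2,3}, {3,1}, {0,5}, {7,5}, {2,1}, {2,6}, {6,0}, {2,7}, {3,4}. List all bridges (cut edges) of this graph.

The edges on the cycle 2-6-0-5-7-2 are not bridges since each lies on that cycle.
Every edge lies on some cycle, so there are no bridges.

none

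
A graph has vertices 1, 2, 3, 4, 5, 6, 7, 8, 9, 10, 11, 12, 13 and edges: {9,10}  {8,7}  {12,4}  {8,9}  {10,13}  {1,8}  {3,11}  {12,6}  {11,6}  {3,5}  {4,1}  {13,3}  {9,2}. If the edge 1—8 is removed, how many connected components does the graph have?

1

1 and 8 are still connected via 1-4-12-6-11-3-13-10-9-8, so the component count stays at 1.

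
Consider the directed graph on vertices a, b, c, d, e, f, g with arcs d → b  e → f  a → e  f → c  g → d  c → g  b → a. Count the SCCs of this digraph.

{a, b, c, d, e, f, g} are all mutually reachable — one SCC of size 7.
That gives 1 strongly connected component.

1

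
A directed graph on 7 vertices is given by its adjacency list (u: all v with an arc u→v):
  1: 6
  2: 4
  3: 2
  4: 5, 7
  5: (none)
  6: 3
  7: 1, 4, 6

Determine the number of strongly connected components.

{1, 2, 3, 4, 6, 7} are all mutually reachable — one SCC of size 6.
{5} is an SCC by itself.
That gives 2 strongly connected components.

2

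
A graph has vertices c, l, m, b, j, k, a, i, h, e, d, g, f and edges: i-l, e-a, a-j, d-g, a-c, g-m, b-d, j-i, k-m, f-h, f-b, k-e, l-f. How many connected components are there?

1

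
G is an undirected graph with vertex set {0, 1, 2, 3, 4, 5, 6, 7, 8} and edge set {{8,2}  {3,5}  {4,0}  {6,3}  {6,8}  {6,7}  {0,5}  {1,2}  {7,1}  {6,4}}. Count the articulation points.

1

Removing 6 increases the component count from 1 to 2, so 6 is a cut vertex.
By contrast removing 3 leaves 1 component; it is not a cut vertex. No other vertex is a cut vertex either.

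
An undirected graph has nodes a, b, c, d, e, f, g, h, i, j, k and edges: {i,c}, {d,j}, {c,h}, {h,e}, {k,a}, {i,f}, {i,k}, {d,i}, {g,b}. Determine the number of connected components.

2

Starting from b we can reach b, g. That is one component of size 2.
Starting from a we can reach a, c, d, e, f, h, i, j, k. That is one component of size 9.
Total: 2 components.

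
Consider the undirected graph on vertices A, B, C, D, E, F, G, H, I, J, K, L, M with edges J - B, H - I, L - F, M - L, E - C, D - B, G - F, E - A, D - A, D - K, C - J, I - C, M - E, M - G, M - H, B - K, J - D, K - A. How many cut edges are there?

The edges on the cycle M-G-F-L-M are not bridges since each lies on that cycle.
Every edge lies on some cycle, so there are no bridges.

0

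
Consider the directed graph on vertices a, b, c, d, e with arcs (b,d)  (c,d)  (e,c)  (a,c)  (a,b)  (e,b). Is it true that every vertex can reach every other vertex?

There is no directed path from e to a, so the graph is not strongly connected.

No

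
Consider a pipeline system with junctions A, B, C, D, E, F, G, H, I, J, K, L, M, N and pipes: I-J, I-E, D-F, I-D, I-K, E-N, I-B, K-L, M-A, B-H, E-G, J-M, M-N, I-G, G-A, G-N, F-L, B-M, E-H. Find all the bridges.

none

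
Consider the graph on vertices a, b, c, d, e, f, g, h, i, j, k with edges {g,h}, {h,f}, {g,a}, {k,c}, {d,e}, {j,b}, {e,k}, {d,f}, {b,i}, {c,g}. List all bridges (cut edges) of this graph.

a-g, b-i, b-j

The edges on the cycle d-e-k-c-g-h-f-d are not bridges since each lies on that cycle.
But removing j-b disconnects j from b; removing b-i disconnects b from i; removing g-a disconnects g from a — these are bridges.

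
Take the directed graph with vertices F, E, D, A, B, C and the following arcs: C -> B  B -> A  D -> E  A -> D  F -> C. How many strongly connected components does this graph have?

{E} is an SCC by itself.
{D} is an SCC by itself.
{B} is an SCC by itself.
{A} is an SCC by itself.
{C} is an SCC by itself.
(and 1 more singleton SCC)
That gives 6 strongly connected components.

6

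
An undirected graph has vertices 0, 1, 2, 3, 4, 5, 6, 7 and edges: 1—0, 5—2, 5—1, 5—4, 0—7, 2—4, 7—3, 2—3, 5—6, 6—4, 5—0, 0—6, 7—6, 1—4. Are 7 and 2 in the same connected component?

From 7 we can reach 0, 1, 2, 3, 4, 5, 6, 7, which includes 2.

Yes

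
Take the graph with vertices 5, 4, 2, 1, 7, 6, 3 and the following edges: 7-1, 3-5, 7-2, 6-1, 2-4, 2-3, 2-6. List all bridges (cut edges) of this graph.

The edges on the cycle 7-2-6-1-7 are not bridges since each lies on that cycle.
But removing 2-3 disconnects 2 from 3; removing 2-4 disconnects 2 from 4; removing 3-5 disconnects 3 from 5 — these are bridges.

2-3, 2-4, 3-5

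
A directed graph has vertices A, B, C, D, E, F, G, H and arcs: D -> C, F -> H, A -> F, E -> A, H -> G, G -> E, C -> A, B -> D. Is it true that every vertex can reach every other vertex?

No

There is no directed path from F to D, so the graph is not strongly connected.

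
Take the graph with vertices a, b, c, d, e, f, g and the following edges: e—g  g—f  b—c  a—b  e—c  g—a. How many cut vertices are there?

1

Removing g increases the component count from 2 to 3, so g is a cut vertex.
By contrast removing b leaves 2 components; it is not a cut vertex. No other vertex is a cut vertex either.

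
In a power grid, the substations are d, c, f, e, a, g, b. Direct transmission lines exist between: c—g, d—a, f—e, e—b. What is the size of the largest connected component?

3

Starting from c we can reach c, g. That is one component of size 2.
Starting from a we can reach a, d. That is one component of size 2.
Starting from b we can reach b, e, f. That is one component of size 3.
The largest has 3 vertices.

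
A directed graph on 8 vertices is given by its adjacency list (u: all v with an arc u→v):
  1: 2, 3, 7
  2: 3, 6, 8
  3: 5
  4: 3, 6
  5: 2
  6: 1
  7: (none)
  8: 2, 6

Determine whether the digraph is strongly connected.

No

There is no directed path from 3 to 4, so the graph is not strongly connected.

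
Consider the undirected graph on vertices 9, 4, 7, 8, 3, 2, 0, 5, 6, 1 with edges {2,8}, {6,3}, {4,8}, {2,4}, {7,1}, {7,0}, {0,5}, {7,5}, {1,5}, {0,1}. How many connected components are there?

9 is isolated — a component by itself.
Starting from 3 we can reach 3, 6. That is one component of size 2.
Starting from 2 we can reach 2, 4, 8. That is one component of size 3.
Starting from 0 we can reach 0, 1, 5, 7. That is one component of size 4.
Total: 4 components.

4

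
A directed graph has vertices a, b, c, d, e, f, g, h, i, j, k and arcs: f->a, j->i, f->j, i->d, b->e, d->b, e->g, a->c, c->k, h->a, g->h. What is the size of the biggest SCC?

1

{j} is an SCC by itself.
{c} is an SCC by itself.
{a} is an SCC by itself.
{i} is an SCC by itself.
{k} is an SCC by itself.
(and 6 more singleton SCCs)
The largest has 1 vertex.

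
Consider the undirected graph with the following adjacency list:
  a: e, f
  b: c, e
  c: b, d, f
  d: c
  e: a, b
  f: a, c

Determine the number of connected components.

Starting from a we can reach a, b, c, d, e, f. That is one component of size 6.
Total: 1 component.

1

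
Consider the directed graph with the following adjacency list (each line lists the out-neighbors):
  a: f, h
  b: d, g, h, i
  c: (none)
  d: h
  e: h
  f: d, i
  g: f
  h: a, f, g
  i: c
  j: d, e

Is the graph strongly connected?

No

There is no directed path from a to b, so the graph is not strongly connected.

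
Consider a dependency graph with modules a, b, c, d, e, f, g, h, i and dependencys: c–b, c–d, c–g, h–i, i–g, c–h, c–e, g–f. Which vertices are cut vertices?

c, g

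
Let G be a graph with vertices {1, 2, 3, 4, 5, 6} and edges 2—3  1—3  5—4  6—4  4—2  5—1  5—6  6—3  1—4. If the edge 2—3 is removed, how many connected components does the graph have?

2 and 3 are still connected via 2-4-1-3, so the component count stays at 1.

1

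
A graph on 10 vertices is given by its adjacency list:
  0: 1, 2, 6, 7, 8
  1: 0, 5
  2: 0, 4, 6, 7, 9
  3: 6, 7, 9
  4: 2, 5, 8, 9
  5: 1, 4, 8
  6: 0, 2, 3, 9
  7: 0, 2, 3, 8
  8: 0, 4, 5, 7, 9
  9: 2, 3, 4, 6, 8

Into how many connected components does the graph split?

1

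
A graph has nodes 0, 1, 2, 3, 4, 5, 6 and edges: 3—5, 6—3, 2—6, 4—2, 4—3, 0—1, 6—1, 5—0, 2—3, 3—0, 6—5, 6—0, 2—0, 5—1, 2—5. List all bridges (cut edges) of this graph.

The edges on the cycle 2-6-1-0-3-2 are not bridges since each lies on that cycle.
Every edge lies on some cycle, so there are no bridges.

none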